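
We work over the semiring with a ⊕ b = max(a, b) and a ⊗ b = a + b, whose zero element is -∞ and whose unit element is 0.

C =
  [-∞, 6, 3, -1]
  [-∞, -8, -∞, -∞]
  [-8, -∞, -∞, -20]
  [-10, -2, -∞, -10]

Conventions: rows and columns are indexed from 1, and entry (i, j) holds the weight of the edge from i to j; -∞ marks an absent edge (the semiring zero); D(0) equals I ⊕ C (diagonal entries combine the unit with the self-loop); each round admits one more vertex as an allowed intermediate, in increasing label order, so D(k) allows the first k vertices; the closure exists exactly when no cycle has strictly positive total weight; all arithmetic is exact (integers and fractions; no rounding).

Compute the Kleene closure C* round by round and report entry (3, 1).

D(0):
  [0, 6, 3, -1]
  [-∞, 0, -∞, -∞]
  [-8, -∞, 0, -20]
  [-10, -2, -∞, 0]
D(1):
  [0, 6, 3, -1]
  [-∞, 0, -∞, -∞]
  [-8, -2, 0, -9]
  [-10, -2, -7, 0]
D(2):
  [0, 6, 3, -1]
  [-∞, 0, -∞, -∞]
  [-8, -2, 0, -9]
  [-10, -2, -7, 0]
D(3):
  [0, 6, 3, -1]
  [-∞, 0, -∞, -∞]
  [-8, -2, 0, -9]
  [-10, -2, -7, 0]
D(4):
  [0, 6, 3, -1]
  [-∞, 0, -∞, -∞]
  [-8, -2, 0, -9]
  [-10, -2, -7, 0]
Answer: C*[3][1] = -8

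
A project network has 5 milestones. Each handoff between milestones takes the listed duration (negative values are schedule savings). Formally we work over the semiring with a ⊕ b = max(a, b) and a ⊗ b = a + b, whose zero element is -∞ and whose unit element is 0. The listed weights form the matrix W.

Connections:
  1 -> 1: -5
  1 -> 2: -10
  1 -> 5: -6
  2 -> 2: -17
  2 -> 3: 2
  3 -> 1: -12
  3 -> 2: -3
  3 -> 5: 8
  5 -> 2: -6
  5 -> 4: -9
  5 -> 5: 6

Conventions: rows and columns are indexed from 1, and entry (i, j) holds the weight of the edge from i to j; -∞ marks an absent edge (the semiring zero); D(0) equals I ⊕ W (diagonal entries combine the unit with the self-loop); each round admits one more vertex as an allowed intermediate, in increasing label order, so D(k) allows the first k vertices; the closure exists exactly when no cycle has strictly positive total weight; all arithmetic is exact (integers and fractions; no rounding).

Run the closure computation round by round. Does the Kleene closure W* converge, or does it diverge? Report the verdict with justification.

Detection: at round 0, diagonal entry (5, 5) turns strictly positive.
Key observation: the cycle 5->5 has total weight 6, which is strictly positive.
Answer: DIVERGES — positive cycle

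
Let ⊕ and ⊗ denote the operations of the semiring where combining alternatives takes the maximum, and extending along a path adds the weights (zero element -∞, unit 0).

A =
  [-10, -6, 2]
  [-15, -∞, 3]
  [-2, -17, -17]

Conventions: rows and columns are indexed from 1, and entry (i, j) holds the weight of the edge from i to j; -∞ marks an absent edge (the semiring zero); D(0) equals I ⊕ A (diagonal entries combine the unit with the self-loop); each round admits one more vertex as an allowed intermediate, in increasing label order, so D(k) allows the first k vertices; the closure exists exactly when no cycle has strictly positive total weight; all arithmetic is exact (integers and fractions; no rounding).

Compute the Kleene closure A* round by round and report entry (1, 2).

D(0):
  [0, -6, 2]
  [-15, 0, 3]
  [-2, -17, 0]
D(1):
  [0, -6, 2]
  [-15, 0, 3]
  [-2, -8, 0]
D(2):
  [0, -6, 2]
  [-15, 0, 3]
  [-2, -8, 0]
D(3):
  [0, -6, 2]
  [1, 0, 3]
  [-2, -8, 0]
Answer: A*[1][2] = -6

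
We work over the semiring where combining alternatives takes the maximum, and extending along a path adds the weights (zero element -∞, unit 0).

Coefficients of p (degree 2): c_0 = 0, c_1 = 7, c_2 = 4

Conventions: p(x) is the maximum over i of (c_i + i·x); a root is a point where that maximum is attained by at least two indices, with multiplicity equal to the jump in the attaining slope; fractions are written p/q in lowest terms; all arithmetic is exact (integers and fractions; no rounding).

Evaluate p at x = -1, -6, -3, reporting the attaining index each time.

p(-1) = max(0+0·(-1)=0, 7+1·(-1)=6, 4+2·(-1)=2) = 6 (attained by i=1)
p(-6) = max(0+0·(-6)=0, 7+1·(-6)=1, 4+2·(-6)=-8) = 1 (attained by i=1)
p(-3) = max(0+0·(-3)=0, 7+1·(-3)=4, 4+2·(-3)=-2) = 4 (attained by i=1)
Answer: p(-1) = 6; p(-6) = 1; p(-3) = 4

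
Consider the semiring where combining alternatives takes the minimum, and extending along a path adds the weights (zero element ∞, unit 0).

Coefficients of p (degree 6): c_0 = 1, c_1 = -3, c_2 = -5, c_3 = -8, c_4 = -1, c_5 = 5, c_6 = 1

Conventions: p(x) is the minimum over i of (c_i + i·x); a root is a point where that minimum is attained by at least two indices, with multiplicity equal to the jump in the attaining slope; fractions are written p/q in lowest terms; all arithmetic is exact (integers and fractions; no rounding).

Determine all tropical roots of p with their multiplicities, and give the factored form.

hull edge (i=0, c=1) to (i=1, c=-3): slope -4, span 1
hull edge (i=1, c=-3) to (i=3, c=-8): slope -5/2, span 2
hull edge (i=3, c=-8) to (i=6, c=1): slope 3, span 3
Factored form: p(x) = 1 ⊗ (x ⊕ (-3)) ⊗ (x ⊕ (-3)) ⊗ (x ⊕ (-3)) ⊗ (x ⊕ 5/2) ⊗ (x ⊕ 5/2) ⊗ (x ⊕ 4)
Answer: roots = -3 (mult 3), 5/2 (mult 2), 4 (mult 1)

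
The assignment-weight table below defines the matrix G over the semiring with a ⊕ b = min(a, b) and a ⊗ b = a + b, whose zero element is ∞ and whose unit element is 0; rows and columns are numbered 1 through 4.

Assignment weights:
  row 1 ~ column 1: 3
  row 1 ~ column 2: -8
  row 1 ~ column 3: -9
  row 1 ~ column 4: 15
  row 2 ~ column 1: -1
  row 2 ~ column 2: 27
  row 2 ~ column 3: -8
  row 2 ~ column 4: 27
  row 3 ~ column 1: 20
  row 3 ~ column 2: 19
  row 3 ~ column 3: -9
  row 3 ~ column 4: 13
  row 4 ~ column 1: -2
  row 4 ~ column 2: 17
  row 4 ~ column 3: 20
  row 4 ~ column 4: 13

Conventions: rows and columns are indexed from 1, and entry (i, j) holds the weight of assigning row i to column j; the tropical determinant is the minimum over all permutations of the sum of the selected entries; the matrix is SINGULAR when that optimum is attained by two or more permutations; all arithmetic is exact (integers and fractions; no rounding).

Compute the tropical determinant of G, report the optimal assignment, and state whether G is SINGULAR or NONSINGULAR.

σ = (1, 2, 3, 4): 3 + 27 + (-9) + 13 = 34
σ = (1, 2, 4, 3): 3 + 27 + 13 + 20 = 63
σ = (1, 3, 2, 4): 3 + (-8) + 19 + 13 = 27
σ = (1, 3, 4, 2): 3 + (-8) + 13 + 17 = 25
σ = (1, 4, 2, 3): 3 + 27 + 19 + 20 = 69
σ = (1, 4, 3, 2): 3 + 27 + (-9) + 17 = 38
σ = (2, 1, 3, 4): (-8) + (-1) + (-9) + 13 = -5
σ = (2, 1, 4, 3): (-8) + (-1) + 13 + 20 = 24
σ = (2, 3, 1, 4): (-8) + (-8) + 20 + 13 = 17
σ = (2, 3, 4, 1): (-8) + (-8) + 13 + (-2) = -5
σ = (2, 4, 1, 3): (-8) + 27 + 20 + 20 = 59
σ = (2, 4, 3, 1): (-8) + 27 + (-9) + (-2) = 8
σ = (3, 1, 2, 4): (-9) + (-1) + 19 + 13 = 22
σ = (3, 1, 4, 2): (-9) + (-1) + 13 + 17 = 20
σ = (3, 2, 1, 4): (-9) + 27 + 20 + 13 = 51
σ = (3, 2, 4, 1): (-9) + 27 + 13 + (-2) = 29
σ = (3, 4, 1, 2): (-9) + 27 + 20 + 17 = 55
σ = (3, 4, 2, 1): (-9) + 27 + 19 + (-2) = 35
σ = (4, 1, 2, 3): 15 + (-1) + 19 + 20 = 53
σ = (4, 1, 3, 2): 15 + (-1) + (-9) + 17 = 22
σ = (4, 2, 1, 3): 15 + 27 + 20 + 20 = 82
σ = (4, 2, 3, 1): 15 + 27 + (-9) + (-2) = 31
σ = (4, 3, 1, 2): 15 + (-8) + 20 + 17 = 44
σ = (4, 3, 2, 1): 15 + (-8) + 19 + (-2) = 24
Optimal value attained by: σ = (2, 1, 3, 4).
Answer: det⊕(G) = -5; verdict: SINGULAR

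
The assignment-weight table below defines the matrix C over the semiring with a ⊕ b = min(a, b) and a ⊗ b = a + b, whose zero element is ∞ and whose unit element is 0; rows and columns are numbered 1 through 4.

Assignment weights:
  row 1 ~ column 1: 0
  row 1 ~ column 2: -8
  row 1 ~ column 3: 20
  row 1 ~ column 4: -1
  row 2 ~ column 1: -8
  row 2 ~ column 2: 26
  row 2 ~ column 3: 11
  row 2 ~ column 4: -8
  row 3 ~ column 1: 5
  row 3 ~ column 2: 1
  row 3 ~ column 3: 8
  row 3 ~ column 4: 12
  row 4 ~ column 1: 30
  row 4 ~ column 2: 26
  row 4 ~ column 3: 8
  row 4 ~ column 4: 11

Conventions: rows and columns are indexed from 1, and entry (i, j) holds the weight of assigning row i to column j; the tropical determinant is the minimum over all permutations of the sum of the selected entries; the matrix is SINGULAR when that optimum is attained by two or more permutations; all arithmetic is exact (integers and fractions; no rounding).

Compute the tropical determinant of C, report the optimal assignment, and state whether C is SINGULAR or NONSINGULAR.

σ = (1, 2, 3, 4): 0 + 26 + 8 + 11 = 45
σ = (1, 2, 4, 3): 0 + 26 + 12 + 8 = 46
σ = (1, 3, 2, 4): 0 + 11 + 1 + 11 = 23
σ = (1, 3, 4, 2): 0 + 11 + 12 + 26 = 49
σ = (1, 4, 2, 3): 0 + (-8) + 1 + 8 = 1
σ = (1, 4, 3, 2): 0 + (-8) + 8 + 26 = 26
σ = (2, 1, 3, 4): (-8) + (-8) + 8 + 11 = 3
σ = (2, 1, 4, 3): (-8) + (-8) + 12 + 8 = 4
σ = (2, 3, 1, 4): (-8) + 11 + 5 + 11 = 19
σ = (2, 3, 4, 1): (-8) + 11 + 12 + 30 = 45
σ = (2, 4, 1, 3): (-8) + (-8) + 5 + 8 = -3
σ = (2, 4, 3, 1): (-8) + (-8) + 8 + 30 = 22
σ = (3, 1, 2, 4): 20 + (-8) + 1 + 11 = 24
σ = (3, 1, 4, 2): 20 + (-8) + 12 + 26 = 50
σ = (3, 2, 1, 4): 20 + 26 + 5 + 11 = 62
σ = (3, 2, 4, 1): 20 + 26 + 12 + 30 = 88
σ = (3, 4, 1, 2): 20 + (-8) + 5 + 26 = 43
σ = (3, 4, 2, 1): 20 + (-8) + 1 + 30 = 43
σ = (4, 1, 2, 3): (-1) + (-8) + 1 + 8 = 0
σ = (4, 1, 3, 2): (-1) + (-8) + 8 + 26 = 25
σ = (4, 2, 1, 3): (-1) + 26 + 5 + 8 = 38
σ = (4, 2, 3, 1): (-1) + 26 + 8 + 30 = 63
σ = (4, 3, 1, 2): (-1) + 11 + 5 + 26 = 41
σ = (4, 3, 2, 1): (-1) + 11 + 1 + 30 = 41
Optimal value attained by: σ = (2, 4, 1, 3).
Answer: det⊕(C) = -3; verdict: NONSINGULAR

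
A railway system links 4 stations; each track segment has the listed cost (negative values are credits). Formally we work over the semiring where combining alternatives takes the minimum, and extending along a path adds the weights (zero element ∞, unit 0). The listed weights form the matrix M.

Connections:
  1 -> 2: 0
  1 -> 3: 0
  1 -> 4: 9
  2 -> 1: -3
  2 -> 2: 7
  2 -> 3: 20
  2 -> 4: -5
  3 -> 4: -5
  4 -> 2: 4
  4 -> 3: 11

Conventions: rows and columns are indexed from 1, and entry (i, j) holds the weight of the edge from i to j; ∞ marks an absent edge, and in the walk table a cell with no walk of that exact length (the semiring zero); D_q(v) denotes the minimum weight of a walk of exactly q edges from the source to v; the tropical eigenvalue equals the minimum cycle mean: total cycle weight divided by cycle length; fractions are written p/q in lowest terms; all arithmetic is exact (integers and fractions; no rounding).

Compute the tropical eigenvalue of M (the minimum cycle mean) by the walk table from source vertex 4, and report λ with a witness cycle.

q=0: [∞, ∞, ∞, 0]
q=1: [∞, 4, 11, ∞]
q=2: [1, 11, 24, -1]
q=3: [8, 1, 1, 6]
q=4: [-2, 8, 8, -4]
Optimal cycle mean attained by: cycle 1->2->1, total 0 + (-3), length 2.
Answer: λ = -3/2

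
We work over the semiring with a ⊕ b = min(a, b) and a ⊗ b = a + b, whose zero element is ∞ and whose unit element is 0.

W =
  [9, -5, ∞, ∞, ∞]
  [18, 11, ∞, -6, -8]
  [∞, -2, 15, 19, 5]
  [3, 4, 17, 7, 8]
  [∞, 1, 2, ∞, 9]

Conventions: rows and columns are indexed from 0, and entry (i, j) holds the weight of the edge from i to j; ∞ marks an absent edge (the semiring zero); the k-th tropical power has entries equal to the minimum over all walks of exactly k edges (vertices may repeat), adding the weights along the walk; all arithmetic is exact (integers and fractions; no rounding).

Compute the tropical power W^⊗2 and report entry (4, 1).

W^⊗2:
  [13, 4, ∞, -11, -13]
  [-3, -7, -6, 1, 1]
  [16, 6, 7, -8, -10]
  [10, -2, 10, -2, -4]
  [19, 0, 11, -5, -7]
Key observation: the optimum is the walk 4->2->1, with weight 2 + (-2) = 0.
Optimal value attained by: walk 4->2->1.
Answer: (W^⊗2)[4][1] = 0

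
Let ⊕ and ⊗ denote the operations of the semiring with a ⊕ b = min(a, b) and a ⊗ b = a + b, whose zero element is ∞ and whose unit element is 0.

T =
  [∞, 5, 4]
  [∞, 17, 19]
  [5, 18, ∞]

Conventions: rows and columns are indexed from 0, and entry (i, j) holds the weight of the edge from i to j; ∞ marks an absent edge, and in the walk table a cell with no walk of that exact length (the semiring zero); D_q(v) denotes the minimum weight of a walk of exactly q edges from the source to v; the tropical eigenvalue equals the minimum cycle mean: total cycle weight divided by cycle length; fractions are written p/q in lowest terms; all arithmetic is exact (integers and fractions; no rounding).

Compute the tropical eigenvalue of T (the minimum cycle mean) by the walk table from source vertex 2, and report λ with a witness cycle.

q=0: [∞, ∞, 0]
q=1: [5, 18, ∞]
q=2: [∞, 10, 9]
q=3: [14, 27, 29]
Optimal cycle mean attained by: cycle 0->2->0, total 4 + 5, length 2.
Answer: λ = 9/2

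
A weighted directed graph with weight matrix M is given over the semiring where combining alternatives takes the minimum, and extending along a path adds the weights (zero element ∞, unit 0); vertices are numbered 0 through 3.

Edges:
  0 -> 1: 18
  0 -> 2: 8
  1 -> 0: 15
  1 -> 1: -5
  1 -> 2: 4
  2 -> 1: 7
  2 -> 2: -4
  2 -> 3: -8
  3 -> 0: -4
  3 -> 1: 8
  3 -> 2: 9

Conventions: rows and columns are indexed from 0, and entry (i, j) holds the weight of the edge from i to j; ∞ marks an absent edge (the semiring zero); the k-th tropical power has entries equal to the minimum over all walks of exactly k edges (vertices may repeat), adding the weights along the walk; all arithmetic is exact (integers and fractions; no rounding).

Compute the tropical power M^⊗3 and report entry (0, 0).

M^⊗2:
  [33, 13, 4, 0]
  [10, -10, -1, -4]
  [-12, 0, -8, -12]
  [23, 3, 4, 1]
M^⊗3:
  [-4, 8, 0, -4]
  [-8, -15, -6, -9]
  [-16, -5, -12, -16]
  [-3, -2, 0, -4]
Key observation: the optimum is the walk 0->2->3->0, with weight 8 + (-8) + (-4) = -4.
Optimal value attained by: walk 0->2->3->0.
Answer: (M^⊗3)[0][0] = -4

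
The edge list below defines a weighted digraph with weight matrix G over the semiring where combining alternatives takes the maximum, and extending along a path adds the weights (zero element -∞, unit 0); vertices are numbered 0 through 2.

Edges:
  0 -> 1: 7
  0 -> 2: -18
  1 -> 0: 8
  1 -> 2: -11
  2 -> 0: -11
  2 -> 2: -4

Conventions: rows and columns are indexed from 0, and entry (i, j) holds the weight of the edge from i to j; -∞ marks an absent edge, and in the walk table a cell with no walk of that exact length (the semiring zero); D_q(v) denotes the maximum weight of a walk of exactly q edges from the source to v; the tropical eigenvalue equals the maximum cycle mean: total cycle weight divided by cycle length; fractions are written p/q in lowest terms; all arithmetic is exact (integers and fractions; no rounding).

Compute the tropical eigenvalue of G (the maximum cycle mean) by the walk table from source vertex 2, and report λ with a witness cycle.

q=0: [-∞, -∞, 0]
q=1: [-11, -∞, -4]
q=2: [-15, -4, -8]
q=3: [4, -8, -12]
Optimal cycle mean attained by: cycle 0->1->0, total 7 + 8, length 2.
Answer: λ = 15/2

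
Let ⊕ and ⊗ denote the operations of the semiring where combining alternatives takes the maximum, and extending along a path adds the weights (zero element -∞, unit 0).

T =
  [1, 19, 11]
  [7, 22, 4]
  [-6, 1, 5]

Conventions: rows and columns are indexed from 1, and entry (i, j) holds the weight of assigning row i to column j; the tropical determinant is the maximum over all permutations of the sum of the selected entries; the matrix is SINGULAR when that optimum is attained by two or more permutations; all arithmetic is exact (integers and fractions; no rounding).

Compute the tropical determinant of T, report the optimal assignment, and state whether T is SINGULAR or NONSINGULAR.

σ = (1, 2, 3): 1 + 22 + 5 = 28
σ = (1, 3, 2): 1 + 4 + 1 = 6
σ = (2, 1, 3): 19 + 7 + 5 = 31
σ = (2, 3, 1): 19 + 4 + (-6) = 17
σ = (3, 1, 2): 11 + 7 + 1 = 19
σ = (3, 2, 1): 11 + 22 + (-6) = 27
Optimal value attained by: σ = (2, 1, 3).
Answer: det⊕(T) = 31; verdict: NONSINGULAR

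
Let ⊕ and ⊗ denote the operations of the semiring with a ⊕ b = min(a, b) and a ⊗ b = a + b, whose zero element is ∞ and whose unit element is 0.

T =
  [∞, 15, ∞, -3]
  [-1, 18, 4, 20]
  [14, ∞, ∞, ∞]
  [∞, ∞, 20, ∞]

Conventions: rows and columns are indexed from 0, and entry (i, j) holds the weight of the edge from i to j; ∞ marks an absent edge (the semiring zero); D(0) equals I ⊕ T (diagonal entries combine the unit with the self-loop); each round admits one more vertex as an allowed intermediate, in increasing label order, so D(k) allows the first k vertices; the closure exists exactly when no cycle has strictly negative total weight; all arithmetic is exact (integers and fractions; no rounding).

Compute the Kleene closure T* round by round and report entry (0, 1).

D(0):
  [0, 15, ∞, -3]
  [-1, 0, 4, 20]
  [14, ∞, 0, ∞]
  [∞, ∞, 20, 0]
D(1):
  [0, 15, ∞, -3]
  [-1, 0, 4, -4]
  [14, 29, 0, 11]
  [∞, ∞, 20, 0]
D(2):
  [0, 15, 19, -3]
  [-1, 0, 4, -4]
  [14, 29, 0, 11]
  [∞, ∞, 20, 0]
D(3):
  [0, 15, 19, -3]
  [-1, 0, 4, -4]
  [14, 29, 0, 11]
  [34, 49, 20, 0]
D(4):
  [0, 15, 17, -3]
  [-1, 0, 4, -4]
  [14, 29, 0, 11]
  [34, 49, 20, 0]
Answer: T*[0][1] = 15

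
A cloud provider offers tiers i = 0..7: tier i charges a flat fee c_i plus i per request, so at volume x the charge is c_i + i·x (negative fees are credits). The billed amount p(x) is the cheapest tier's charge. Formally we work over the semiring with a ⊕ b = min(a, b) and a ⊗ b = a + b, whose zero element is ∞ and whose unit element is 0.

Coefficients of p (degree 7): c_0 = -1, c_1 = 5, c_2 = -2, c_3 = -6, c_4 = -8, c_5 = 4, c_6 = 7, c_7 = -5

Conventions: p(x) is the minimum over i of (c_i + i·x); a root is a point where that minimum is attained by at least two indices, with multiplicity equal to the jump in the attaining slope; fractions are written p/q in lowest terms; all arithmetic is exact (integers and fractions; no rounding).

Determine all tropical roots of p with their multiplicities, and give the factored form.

hull edge (i=0, c=-1) to (i=4, c=-8): slope -7/4, span 4
hull edge (i=4, c=-8) to (i=7, c=-5): slope 1, span 3
Factored form: p(x) = -5 ⊗ (x ⊕ (-1)) ⊗ (x ⊕ (-1)) ⊗ (x ⊕ (-1)) ⊗ (x ⊕ 7/4) ⊗ (x ⊕ 7/4) ⊗ (x ⊕ 7/4) ⊗ (x ⊕ 7/4)
Answer: roots = -1 (mult 3), 7/4 (mult 4)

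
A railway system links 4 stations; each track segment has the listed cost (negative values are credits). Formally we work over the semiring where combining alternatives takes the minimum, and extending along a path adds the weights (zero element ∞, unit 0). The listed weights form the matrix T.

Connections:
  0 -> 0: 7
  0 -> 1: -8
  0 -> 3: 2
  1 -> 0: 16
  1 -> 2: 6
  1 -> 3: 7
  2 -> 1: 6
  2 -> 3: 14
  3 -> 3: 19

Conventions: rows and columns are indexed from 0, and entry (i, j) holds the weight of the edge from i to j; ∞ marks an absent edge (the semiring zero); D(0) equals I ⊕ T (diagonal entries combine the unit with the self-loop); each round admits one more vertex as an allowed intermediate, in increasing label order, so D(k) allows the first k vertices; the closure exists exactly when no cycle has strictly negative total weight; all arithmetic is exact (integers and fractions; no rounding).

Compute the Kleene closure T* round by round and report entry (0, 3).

D(0):
  [0, -8, ∞, 2]
  [16, 0, 6, 7]
  [∞, 6, 0, 14]
  [∞, ∞, ∞, 0]
D(1):
  [0, -8, ∞, 2]
  [16, 0, 6, 7]
  [∞, 6, 0, 14]
  [∞, ∞, ∞, 0]
D(2):
  [0, -8, -2, -1]
  [16, 0, 6, 7]
  [22, 6, 0, 13]
  [∞, ∞, ∞, 0]
D(3):
  [0, -8, -2, -1]
  [16, 0, 6, 7]
  [22, 6, 0, 13]
  [∞, ∞, ∞, 0]
D(4):
  [0, -8, -2, -1]
  [16, 0, 6, 7]
  [22, 6, 0, 13]
  [∞, ∞, ∞, 0]
Answer: T*[0][3] = -1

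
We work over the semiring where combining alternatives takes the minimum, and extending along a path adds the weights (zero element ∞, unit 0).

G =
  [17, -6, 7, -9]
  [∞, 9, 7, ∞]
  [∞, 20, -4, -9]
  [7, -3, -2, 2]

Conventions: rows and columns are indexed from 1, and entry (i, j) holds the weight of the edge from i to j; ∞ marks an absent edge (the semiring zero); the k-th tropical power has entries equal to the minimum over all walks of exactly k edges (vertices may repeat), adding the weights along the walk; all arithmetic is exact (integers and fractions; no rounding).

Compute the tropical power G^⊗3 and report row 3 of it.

G^⊗2:
  [-2, -12, -11, -7]
  [∞, 18, 3, -2]
  [-2, -12, -11, -13]
  [9, -1, -6, -11]
G^⊗3:
  [0, -10, -15, -20]
  [5, -5, -4, -6]
  [-6, -16, -15, -20]
  [-4, -14, -13, -15]
Answer: row 3 of G^⊗3 = [-6, -16, -15, -20]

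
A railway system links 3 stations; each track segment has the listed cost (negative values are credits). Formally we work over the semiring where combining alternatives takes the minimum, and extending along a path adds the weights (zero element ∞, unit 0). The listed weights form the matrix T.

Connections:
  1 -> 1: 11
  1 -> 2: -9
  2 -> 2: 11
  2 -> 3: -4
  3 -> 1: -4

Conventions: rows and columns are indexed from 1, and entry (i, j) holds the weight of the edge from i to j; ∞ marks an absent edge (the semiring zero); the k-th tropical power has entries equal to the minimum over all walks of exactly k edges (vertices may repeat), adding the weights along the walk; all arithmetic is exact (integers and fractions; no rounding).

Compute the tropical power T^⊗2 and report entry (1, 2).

T^⊗2:
  [22, 2, -13]
  [-8, 22, 7]
  [7, -13, ∞]
Key observation: the optimum is the walk 1->1->2, with weight 11 + (-9) = 2.
Optimal value attained by: walk 1->1->2.
Answer: (T^⊗2)[1][2] = 2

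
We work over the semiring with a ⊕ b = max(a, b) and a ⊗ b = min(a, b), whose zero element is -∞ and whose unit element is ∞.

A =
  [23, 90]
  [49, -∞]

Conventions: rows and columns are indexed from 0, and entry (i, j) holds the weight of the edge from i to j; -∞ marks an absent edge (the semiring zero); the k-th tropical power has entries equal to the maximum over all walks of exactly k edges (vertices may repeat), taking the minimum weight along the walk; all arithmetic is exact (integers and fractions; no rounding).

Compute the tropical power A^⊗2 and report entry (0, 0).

A^⊗2:
  [49, 23]
  [23, 49]
Key observation: the optimum is the walk 0->1->0, with weight 90 min 49 = 49.
Optimal value attained by: walk 0->1->0.
Answer: (A^⊗2)[0][0] = 49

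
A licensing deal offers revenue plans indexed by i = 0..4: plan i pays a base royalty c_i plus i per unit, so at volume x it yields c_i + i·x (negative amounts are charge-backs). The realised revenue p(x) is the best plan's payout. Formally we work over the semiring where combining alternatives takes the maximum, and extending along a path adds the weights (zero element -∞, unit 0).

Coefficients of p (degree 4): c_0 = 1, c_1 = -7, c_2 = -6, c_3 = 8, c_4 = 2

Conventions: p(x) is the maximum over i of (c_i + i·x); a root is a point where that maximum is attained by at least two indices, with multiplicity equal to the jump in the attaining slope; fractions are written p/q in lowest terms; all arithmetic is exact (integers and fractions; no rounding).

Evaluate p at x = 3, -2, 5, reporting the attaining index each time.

p(3) = max(1+0·3=1, -7+1·3=-4, -6+2·3=0, 8+3·3=17, 2+4·3=14) = 17 (attained by i=3)
p(-2) = max(1+0·(-2)=1, -7+1·(-2)=-9, -6+2·(-2)=-10, 8+3·(-2)=2, 2+4·(-2)=-6) = 2 (attained by i=3)
p(5) = max(1+0·5=1, -7+1·5=-2, -6+2·5=4, 8+3·5=23, 2+4·5=22) = 23 (attained by i=3)
Answer: p(3) = 17; p(-2) = 2; p(5) = 23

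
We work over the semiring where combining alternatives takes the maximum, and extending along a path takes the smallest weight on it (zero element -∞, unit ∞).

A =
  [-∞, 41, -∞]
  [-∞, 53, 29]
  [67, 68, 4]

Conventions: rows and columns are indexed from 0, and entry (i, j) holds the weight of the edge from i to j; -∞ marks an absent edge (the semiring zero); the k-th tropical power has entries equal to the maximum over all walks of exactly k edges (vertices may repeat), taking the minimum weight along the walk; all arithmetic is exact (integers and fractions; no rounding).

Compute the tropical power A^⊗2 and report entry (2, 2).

A^⊗2:
  [-∞, 41, 29]
  [29, 53, 29]
  [4, 53, 29]
Key observation: the optimum is the walk 2->1->2, with weight 68 min 29 = 29.
Optimal value attained by: walk 2->1->2.
Answer: (A^⊗2)[2][2] = 29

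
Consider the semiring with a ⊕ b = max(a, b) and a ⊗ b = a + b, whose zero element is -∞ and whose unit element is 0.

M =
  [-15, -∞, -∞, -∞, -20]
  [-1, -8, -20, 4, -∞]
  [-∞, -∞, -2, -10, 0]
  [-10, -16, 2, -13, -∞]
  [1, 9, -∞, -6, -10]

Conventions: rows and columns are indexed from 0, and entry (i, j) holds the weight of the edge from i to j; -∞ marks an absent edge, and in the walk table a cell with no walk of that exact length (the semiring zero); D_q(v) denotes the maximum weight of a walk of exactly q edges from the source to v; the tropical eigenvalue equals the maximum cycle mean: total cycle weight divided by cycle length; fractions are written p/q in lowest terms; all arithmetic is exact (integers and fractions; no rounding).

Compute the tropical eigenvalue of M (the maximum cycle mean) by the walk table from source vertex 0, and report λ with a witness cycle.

q=0: [0, -∞, -∞, -∞, -∞]
q=1: [-15, -∞, -∞, -∞, -20]
q=2: [-19, -11, -∞, -26, -30]
q=3: [-12, -19, -24, -7, -39]
q=4: [-17, -23, -5, -15, -24]
q=5: [-23, -15, -7, -15, -5]
Optimal cycle mean attained by: cycle 1->3->2->4->1, total 4 + 2 + 0 + 9, length 4.
Answer: λ = 15/4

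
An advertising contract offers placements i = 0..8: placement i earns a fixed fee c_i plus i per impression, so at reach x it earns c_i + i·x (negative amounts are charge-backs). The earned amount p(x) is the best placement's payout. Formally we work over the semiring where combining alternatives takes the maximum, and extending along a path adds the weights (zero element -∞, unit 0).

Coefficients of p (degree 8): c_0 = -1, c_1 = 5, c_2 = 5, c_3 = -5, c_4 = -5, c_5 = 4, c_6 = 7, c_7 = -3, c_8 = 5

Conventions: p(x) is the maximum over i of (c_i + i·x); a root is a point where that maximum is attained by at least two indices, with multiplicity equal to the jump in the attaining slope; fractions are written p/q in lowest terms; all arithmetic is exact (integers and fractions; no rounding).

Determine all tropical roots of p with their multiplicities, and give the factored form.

hull edge (i=0, c=-1) to (i=1, c=5): slope 6, span 1
hull edge (i=1, c=5) to (i=6, c=7): slope 2/5, span 5
hull edge (i=6, c=7) to (i=8, c=5): slope -1, span 2
Factored form: p(x) = 5 ⊗ (x ⊕ (-6)) ⊗ (x ⊕ (-2/5)) ⊗ (x ⊕ (-2/5)) ⊗ (x ⊕ (-2/5)) ⊗ (x ⊕ (-2/5)) ⊗ (x ⊕ (-2/5)) ⊗ (x ⊕ 1) ⊗ (x ⊕ 1)
Answer: roots = -6 (mult 1), -2/5 (mult 5), 1 (mult 2)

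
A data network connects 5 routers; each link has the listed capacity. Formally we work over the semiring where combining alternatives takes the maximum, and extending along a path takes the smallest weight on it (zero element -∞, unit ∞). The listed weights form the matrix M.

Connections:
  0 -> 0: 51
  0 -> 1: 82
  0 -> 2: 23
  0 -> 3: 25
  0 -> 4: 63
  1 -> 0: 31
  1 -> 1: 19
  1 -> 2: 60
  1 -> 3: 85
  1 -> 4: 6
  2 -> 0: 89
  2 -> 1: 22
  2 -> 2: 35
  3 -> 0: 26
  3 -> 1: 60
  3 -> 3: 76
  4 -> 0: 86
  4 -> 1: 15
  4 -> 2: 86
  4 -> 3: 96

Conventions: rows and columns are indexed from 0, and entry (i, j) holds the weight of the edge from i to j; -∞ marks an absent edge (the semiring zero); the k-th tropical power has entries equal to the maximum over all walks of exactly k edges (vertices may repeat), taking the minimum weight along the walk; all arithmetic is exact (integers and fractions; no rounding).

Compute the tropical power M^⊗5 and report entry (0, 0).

M^⊗2:
  [63, 51, 63, 82, 51]
  [60, 60, 35, 76, 31]
  [51, 82, 35, 25, 63]
  [31, 60, 60, 76, 26]
  [86, 82, 35, 76, 63]
M^⊗3:
  [63, 63, 51, 76, 63]
  [51, 60, 60, 76, 60]
  [63, 51, 63, 82, 51]
  [60, 60, 60, 76, 31]
  [63, 82, 63, 82, 63]
M^⊗4:
  [63, 63, 63, 76, 63]
  [60, 60, 60, 76, 51]
  [63, 63, 51, 76, 63]
  [60, 60, 60, 76, 60]
  [63, 63, 63, 82, 63]
M^⊗5:
  [63, 63, 63, 76, 63]
  [60, 60, 60, 76, 60]
  [63, 63, 63, 76, 63]
  [60, 60, 60, 76, 60]
  [63, 63, 63, 76, 63]
Key observation: the optimum is the walk 0->4->0->4->2->0, with weight 63 min 86 min 63 min 86 min 89 = 63.
Optimal value attained by: walk 0->4->0->4->2->0.
Answer: (M^⊗5)[0][0] = 63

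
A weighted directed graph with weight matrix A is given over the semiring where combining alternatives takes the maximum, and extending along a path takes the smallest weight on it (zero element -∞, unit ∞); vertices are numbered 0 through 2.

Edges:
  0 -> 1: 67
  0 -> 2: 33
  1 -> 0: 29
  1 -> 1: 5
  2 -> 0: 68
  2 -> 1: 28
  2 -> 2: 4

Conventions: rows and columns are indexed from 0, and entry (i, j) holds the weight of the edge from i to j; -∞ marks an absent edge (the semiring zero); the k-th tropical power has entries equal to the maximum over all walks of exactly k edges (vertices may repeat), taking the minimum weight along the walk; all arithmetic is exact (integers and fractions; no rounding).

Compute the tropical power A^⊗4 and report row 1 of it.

A^⊗2:
  [33, 28, 4]
  [5, 29, 29]
  [28, 67, 33]
A^⊗3:
  [28, 33, 33]
  [29, 28, 5]
  [33, 28, 28]
A^⊗4:
  [33, 28, 28]
  [28, 29, 29]
  [28, 33, 33]
Answer: row 1 of A^⊗4 = [28, 29, 29]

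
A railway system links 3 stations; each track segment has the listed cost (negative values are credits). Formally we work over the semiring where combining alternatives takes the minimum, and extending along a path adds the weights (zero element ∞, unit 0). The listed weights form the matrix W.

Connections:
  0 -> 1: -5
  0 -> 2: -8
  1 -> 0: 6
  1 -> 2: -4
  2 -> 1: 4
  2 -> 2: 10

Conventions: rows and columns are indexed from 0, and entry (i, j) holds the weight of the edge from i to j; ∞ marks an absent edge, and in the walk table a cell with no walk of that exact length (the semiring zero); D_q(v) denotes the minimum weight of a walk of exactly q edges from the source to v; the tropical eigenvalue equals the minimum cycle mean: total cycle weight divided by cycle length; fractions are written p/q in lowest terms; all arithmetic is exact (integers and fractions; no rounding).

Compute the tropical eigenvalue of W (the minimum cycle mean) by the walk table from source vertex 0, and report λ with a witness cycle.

q=0: [0, ∞, ∞]
q=1: [∞, -5, -8]
q=2: [1, -4, -9]
q=3: [2, -5, -8]
Optimal cycle mean attained by: cycle 1->2->1, total (-4) + 4, length 2.
Answer: λ = 0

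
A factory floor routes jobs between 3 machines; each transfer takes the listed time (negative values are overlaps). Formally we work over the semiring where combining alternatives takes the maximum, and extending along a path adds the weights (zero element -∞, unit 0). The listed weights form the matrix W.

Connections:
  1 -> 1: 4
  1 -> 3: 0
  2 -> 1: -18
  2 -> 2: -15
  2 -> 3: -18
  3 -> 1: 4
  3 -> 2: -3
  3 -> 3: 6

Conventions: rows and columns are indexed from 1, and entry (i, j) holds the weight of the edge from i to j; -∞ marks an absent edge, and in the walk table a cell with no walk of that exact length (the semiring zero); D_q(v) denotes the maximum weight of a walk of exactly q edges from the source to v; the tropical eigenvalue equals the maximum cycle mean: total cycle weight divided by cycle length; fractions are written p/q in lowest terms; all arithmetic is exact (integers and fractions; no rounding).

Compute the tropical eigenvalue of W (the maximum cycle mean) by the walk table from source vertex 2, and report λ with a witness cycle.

q=0: [-∞, 0, -∞]
q=1: [-18, -15, -18]
q=2: [-14, -21, -12]
q=3: [-8, -15, -6]
Optimal cycle mean attained by: cycle 3->3, total 6, length 1.
Answer: λ = 6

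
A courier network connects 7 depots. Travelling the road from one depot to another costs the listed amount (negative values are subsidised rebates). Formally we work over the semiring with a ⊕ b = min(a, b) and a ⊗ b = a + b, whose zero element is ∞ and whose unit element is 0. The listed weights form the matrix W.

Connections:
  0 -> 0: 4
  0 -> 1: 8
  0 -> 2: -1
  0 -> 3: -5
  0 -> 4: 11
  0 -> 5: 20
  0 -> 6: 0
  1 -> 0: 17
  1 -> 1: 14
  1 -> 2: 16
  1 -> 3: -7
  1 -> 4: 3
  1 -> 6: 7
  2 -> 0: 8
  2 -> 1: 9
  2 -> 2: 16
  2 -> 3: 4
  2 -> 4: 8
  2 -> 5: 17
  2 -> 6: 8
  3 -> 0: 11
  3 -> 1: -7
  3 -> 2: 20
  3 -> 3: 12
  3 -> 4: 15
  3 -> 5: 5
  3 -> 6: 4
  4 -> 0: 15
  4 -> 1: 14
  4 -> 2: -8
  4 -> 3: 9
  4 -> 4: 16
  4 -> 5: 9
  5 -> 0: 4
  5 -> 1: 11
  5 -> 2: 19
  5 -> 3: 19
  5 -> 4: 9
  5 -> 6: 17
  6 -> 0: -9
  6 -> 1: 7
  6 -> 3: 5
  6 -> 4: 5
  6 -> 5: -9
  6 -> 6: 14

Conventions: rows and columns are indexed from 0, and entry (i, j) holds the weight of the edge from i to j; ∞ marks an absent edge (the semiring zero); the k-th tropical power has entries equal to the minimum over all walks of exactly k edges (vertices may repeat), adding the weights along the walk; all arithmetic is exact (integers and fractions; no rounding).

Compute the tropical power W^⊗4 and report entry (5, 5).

W^⊗2:
  [-9, -12, 3, -1, 5, -9, -1]
  [-2, -14, -5, 5, 8, -2, -3]
  [-1, -3, 0, 2, 12, -1, 8]
  [-5, 5, 7, -14, -4, -5, 0]
  [0, 1, 8, -4, 0, 9, 0]
  [8, 12, 1, -1, 14, 8, 4]
  [-5, -2, -10, -14, 0, 5, -9]
W^⊗3:
  [-10, -8, -10, -19, -9, -10, -9]
  [-12, -2, -3, -21, -11, -12, -7]
  [-1, -5, -2, -10, 0, -1, -1]
  [-9, -21, -12, -10, 1, -9, -10]
  [-9, -11, -8, -6, 4, -9, 0]
  [-5, -8, 6, 3, 9, -5, 3]
  [-18, -21, -8, -10, -4, -18, -10]
W^⊗4:
  [-18, -26, -17, -15, -5, -18, -15]
  [-16, -28, -19, -17, -6, -16, -17]
  [-10, -17, -8, -12, -2, -10, -6]
  [-19, -17, -10, -28, -18, -19, -14]
  [-9, -13, -10, -18, -8, -9, -9]
  [-6, -4, -6, -15, -5, -6, -5]
  [-19, -17, -19, -28, -18, -19, -18]
Key observation: the optimum is the walk 5->0->3->6->5, with weight 4 + (-5) + 4 + (-9) = -6.
Optimal value attained by: walk 5->0->3->6->5.
Answer: (W^⊗4)[5][5] = -6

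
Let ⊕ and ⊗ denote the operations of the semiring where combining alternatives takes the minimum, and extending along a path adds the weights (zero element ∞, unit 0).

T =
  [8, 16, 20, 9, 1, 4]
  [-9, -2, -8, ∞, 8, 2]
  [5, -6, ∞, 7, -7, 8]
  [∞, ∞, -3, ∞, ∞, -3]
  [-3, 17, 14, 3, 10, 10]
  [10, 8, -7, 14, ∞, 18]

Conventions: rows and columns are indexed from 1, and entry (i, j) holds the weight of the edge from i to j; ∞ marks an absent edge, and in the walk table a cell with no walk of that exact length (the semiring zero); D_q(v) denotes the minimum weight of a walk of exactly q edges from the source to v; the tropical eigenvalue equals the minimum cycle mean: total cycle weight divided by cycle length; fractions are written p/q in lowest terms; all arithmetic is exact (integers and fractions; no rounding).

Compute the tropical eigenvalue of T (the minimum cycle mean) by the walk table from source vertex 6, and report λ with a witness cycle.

q=0: [∞, ∞, ∞, ∞, ∞, 0]
q=1: [10, 8, -7, 14, ∞, 18]
q=2: [-2, -13, 0, 0, -14, 1]
q=3: [-22, -15, -21, -11, -7, -11]
q=4: [-24, -27, -23, -14, -28, -18]
q=5: [-36, -29, -35, -25, -30, -25]
q=6: [-38, -41, -37, -28, -42, -32]
Optimal cycle mean attained by: cycle 2->3->2, total (-8) + (-6), length 2.
Answer: λ = -7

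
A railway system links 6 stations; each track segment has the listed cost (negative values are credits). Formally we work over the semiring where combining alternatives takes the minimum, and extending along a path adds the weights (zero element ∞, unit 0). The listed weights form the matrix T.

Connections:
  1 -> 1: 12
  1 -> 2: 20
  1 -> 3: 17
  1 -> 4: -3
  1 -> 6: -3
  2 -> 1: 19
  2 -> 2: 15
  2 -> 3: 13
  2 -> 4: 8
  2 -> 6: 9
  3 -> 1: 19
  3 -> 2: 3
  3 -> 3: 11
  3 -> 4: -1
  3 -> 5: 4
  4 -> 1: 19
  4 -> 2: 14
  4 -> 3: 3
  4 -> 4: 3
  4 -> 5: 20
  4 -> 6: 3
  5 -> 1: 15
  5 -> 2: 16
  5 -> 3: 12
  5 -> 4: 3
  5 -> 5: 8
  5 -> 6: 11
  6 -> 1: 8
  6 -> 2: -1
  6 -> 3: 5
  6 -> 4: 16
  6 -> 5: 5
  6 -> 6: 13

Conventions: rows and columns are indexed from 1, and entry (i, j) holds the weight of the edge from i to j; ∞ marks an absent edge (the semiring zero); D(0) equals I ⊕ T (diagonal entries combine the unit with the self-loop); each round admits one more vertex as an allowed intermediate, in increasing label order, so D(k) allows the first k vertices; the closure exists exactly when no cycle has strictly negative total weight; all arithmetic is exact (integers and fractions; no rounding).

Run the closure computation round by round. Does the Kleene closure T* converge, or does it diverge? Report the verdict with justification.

D(0):
  [0, 20, 17, -3, ∞, -3]
  [19, 0, 13, 8, ∞, 9]
  [19, 3, 0, -1, 4, ∞]
  [19, 14, 3, 0, 20, 3]
  [15, 16, 12, 3, 0, 11]
  [8, -1, 5, 16, 5, 0]
D(1):
  [0, 20, 17, -3, ∞, -3]
  [19, 0, 13, 8, ∞, 9]
  [19, 3, 0, -1, 4, 16]
  [19, 14, 3, 0, 20, 3]
  [15, 16, 12, 3, 0, 11]
  [8, -1, 5, 5, 5, 0]
D(2):
  [0, 20, 17, -3, ∞, -3]
  [19, 0, 13, 8, ∞, 9]
  [19, 3, 0, -1, 4, 12]
  [19, 14, 3, 0, 20, 3]
  [15, 16, 12, 3, 0, 11]
  [8, -1, 5, 5, 5, 0]
D(3):
  [0, 20, 17, -3, 21, -3]
  [19, 0, 13, 8, 17, 9]
  [19, 3, 0, -1, 4, 12]
  [19, 6, 3, 0, 7, 3]
  [15, 15, 12, 3, 0, 11]
  [8, -1, 5, 4, 5, 0]
D(4):
  [0, 3, 0, -3, 4, -3]
  [19, 0, 11, 8, 15, 9]
  [18, 3, 0, -1, 4, 2]
  [19, 6, 3, 0, 7, 3]
  [15, 9, 6, 3, 0, 6]
  [8, -1, 5, 4, 5, 0]
D(5):
  [0, 3, 0, -3, 4, -3]
  [19, 0, 11, 8, 15, 9]
  [18, 3, 0, -1, 4, 2]
  [19, 6, 3, 0, 7, 3]
  [15, 9, 6, 3, 0, 6]
  [8, -1, 5, 4, 5, 0]
D(6):
  [0, -4, 0, -3, 2, -3]
  [17, 0, 11, 8, 14, 9]
  [10, 1, 0, -1, 4, 2]
  [11, 2, 3, 0, 7, 3]
  [14, 5, 6, 3, 0, 6]
  [8, -1, 5, 4, 5, 0]
Key observation: every diagonal entry stays at the unit through all rounds, so no improving cycle exists.
Answer: CONVERGES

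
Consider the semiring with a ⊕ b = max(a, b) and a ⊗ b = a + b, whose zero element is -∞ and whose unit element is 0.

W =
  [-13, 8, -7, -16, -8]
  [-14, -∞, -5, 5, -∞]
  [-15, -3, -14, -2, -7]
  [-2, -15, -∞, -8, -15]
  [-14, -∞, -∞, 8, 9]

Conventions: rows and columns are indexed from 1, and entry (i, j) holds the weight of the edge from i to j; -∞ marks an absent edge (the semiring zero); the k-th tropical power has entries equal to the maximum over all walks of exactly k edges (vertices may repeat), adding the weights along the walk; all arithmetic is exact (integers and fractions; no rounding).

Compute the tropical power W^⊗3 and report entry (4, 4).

W^⊗2:
  [-6, -5, 3, 13, 1]
  [3, -6, -19, -3, -10]
  [-4, -7, -8, 2, 2]
  [-10, 6, -9, -7, -6]
  [6, -6, -21, 17, 18]
W^⊗3:
  [11, 2, -10, 9, 10]
  [-5, 11, -4, -1, -1]
  [0, 4, -11, 10, 11]
  [-8, -2, 1, 11, 3]
  [15, 14, -1, 26, 27]
Key observation: the optimum is the walk 4->1->2->4, with weight (-2) + 8 + 5 = 11.
Optimal value attained by: walk 4->1->2->4.
Answer: (W^⊗3)[4][4] = 11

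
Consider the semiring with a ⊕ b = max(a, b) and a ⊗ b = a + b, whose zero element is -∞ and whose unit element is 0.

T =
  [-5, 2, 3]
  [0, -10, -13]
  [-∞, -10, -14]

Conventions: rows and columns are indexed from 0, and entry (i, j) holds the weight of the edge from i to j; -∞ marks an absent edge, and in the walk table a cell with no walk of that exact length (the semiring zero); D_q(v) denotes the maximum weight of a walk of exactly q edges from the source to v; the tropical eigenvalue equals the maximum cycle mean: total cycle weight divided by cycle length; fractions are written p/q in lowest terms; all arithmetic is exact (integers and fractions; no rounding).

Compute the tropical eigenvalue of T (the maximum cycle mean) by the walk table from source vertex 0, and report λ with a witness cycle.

q=0: [0, -∞, -∞]
q=1: [-5, 2, 3]
q=2: [2, -3, -2]
q=3: [-3, 4, 5]
Optimal cycle mean attained by: cycle 0->1->0, total 2 + 0, length 2.
Answer: λ = 1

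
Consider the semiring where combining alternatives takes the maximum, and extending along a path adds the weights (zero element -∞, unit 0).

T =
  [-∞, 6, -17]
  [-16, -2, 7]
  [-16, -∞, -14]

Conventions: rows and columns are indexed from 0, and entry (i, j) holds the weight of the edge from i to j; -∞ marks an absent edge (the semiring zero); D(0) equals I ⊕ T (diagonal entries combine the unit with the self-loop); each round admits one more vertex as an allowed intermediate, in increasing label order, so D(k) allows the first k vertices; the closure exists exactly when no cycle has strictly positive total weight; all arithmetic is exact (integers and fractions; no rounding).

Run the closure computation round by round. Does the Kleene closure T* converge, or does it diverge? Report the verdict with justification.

D(0):
  [0, 6, -17]
  [-16, 0, 7]
  [-16, -∞, 0]
D(1):
  [0, 6, -17]
  [-16, 0, 7]
  [-16, -10, 0]
D(2):
  [0, 6, 13]
  [-16, 0, 7]
  [-16, -10, 0]
D(3):
  [0, 6, 13]
  [-9, 0, 7]
  [-16, -10, 0]
Key observation: every diagonal entry stays at the unit through all rounds, so no improving cycle exists.
Answer: CONVERGES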